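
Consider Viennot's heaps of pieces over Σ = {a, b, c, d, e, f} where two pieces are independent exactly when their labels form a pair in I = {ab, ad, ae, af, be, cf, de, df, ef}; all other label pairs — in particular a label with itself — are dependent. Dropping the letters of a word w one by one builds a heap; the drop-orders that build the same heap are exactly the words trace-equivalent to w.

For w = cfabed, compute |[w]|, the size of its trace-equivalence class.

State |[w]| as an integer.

32

drop 0:c onto floor
drop 1:f onto floor
drop 2:a onto {0:c}
drop 3:b onto {0:c, 1:f}
drop 4:e onto {0:c}
drop 5:d onto {3:b}
ground layer = {0:c, 1:f}
drop-orders for the pieces not yet dropped (sum over which currently-grounded one goes next):
  1 to go: {2} 1  {4} 1  {5} 1
  2 to go: {2,4} 2  {2,5} 2  {3,5} 1  {4,5} 2
  3 to go: {1,3,5} 1  {2,3,5} 3  {2,4,5} 6  {3,4,5} 3
  4 to go: {1,2,3,5} 4  {1,3,4,5} 4  {2,3,4,5} 12
  if 0:c drops first: 20 orders
  if 1:f drops first: 12 orders
heap linearizations: 32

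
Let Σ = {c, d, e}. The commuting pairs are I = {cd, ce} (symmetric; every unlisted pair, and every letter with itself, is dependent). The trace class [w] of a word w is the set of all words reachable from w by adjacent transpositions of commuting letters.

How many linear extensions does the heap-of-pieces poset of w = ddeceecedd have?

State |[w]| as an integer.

0(d) covers ∅
1(d) covers 0:d
2(e) covers 1:d
3(c) covers ∅
4(e) covers 2:e
5(e) covers 4:e
6(c) covers 3:c
7(e) covers 5:e
8(d) covers 7:e
9(d) covers 8:d
floor of heap: 0:d, 3:c
completions by unplaced set U, small U first (add the entries for U minus each lowest piece of U):
  |U|=1: {6}:1  {9}:1
  |U|=2: {3,6}:1  {6,9}:2  {8,9}:1
  |U|=3: {3,6,9}:3  {6,8,9}:3  {7,8,9}:1
  |U|=4: {3,6,8,9}:6  {5,7,8,9}:1  {6,7,8,9}:4
  |U|=5: {3,6,7,8,9}:10  {4,5,7,8,9}:1  {5,6,7,8,9}:5
  |U|=6: {2,4,5,7,8,9}:1  {3,5,6,7,8,9}:15  {4,5,6,7,8,9}:6
  |U|=7: {1,2,4,5,7,8,9}:1  {2,4,5,6,7,8,9}:7  {3,4,5,6,7,8,9}:21
  |U|=8: {0,1,2,4,5,7,8,9}:1  {1,2,4,5,6,7,8,9}:8  {2,3,4,5,6,7,8,9}:28
  start at 0(d): 36
  start at 3(c): 9
sum over floor = 45

45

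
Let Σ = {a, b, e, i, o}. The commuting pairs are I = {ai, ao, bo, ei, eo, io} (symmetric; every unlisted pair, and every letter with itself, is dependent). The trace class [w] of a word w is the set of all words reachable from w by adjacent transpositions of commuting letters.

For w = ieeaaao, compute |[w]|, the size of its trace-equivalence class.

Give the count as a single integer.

0(i) covers ∅
1(e) covers ∅
2(e) covers 1:e
3(a) covers 2:e
4(a) covers 3:a
5(a) covers 4:a
6(o) covers ∅
floor of heap: 0:i, 1:e, 6:o
completions by unplaced set U, small U first (add the entries for U minus each lowest piece of U):
  |U|=1: {0}:1  {5}:1  {6}:1
  |U|=2: {0,5}:2  {0,6}:2  {4,5}:1  {5,6}:2
  |U|=3: {0,4,5}:3  {0,5,6}:6  {3,4,5}:1  {4,5,6}:3
  |U|=4: {0,3,4,5}:4  {0,4,5,6}:12  {2,3,4,5}:1  {3,4,5,6}:4
  |U|=5: {0,2,3,4,5}:5  {0,3,4,5,6}:20  {1,2,3,4,5}:1  {2,3,4,5,6}:5
  start at 0(i): 6
  start at 1(e): 30
  start at 6(o): 6
sum over floor = 42

42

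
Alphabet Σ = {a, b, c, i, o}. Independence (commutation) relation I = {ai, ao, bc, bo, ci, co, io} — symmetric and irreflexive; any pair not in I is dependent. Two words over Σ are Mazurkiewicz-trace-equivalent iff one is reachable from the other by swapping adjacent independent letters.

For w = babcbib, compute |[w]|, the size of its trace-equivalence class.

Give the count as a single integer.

0(b) covers ∅
1(a) covers 0:b
2(b) covers 1:a
3(c) covers 1:a
4(b) covers 2:b
5(i) covers 4:b
6(b) covers 5:i
floor of heap: 0:b
completions by unplaced set U, small U first (add the entries for U minus each lowest piece of U):
  |U|=1: {3}:1  {6}:1
  |U|=2: {3,6}:2  {5,6}:1
  |U|=3: {3,5,6}:3  {4,5,6}:1
  |U|=4: {2,4,5,6}:1  {3,4,5,6}:4
  |U|=5: {2,3,4,5,6}:5
  start at 0(b): 5

5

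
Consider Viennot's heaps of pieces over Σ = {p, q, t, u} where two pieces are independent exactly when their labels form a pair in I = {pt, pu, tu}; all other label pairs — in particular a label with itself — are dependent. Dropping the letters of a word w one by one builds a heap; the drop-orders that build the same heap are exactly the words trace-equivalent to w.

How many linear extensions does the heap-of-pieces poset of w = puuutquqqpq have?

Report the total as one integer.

20

0(p) covers ∅
1(u) covers ∅
2(u) covers 1:u
3(u) covers 2:u
4(t) covers ∅
5(q) covers 0:p, 3:u, 4:t
6(u) covers 5:q
7(q) covers 6:u
8(q) covers 7:q
9(p) covers 8:q
10(q) covers 9:p
floor of heap: 0:p, 1:u, 4:t
completions by unplaced set U, small U first (add the entries for U minus each lowest piece of U):
  |U|=1: {10}:1
  |U|=2: {9,10}:1
  |U|=3: {8,9,10}:1
  |U|=4: {7,8,9,10}:1
  |U|=5: {6,7,8,9,10}:1
  |U|=6: {5,6,7,8,9,10}:1
  |U|=7: {0,5,6,7,8,9,10}:1  {3,5,6,7,8,9,10}:1  {4,5,6,7,8,9,10}:1
  |U|=8: {0,3,5,6,7,8,9,10}:2  {0,4,5,6,7,8,9,10}:2  {2,3,5,6,7,8,9,10}:1  {3,4,5,6,7,8,9,10}:2
  |U|=9: {0,2,3,5,6,7,8,9,10}:3  {0,3,4,5,6,7,8,9,10}:6  {1,2,3,5,6,7,8,9,10}:1  {2,3,4,5,6,7,8,9,10}:3
  start at 0(p): 4
  start at 1(u): 12
  start at 4(t): 4
sum over floor = 20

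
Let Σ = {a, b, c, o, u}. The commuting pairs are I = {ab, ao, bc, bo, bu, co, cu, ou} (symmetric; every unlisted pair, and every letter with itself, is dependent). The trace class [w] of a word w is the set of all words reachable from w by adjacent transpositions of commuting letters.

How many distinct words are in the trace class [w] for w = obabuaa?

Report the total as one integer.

105

0(o) covers ∅
1(b) covers ∅
2(a) covers ∅
3(b) covers 1:b
4(u) covers 2:a
5(a) covers 4:u
6(a) covers 5:a
floor of heap: 0:o, 1:b, 2:a
completions by unplaced set U, small U first (add the entries for U minus each lowest piece of U):
  |U|=1: {0}:1  {3}:1  {6}:1
  |U|=2: {0,3}:2  {0,6}:2  {1,3}:1  {3,6}:2  {5,6}:1
  |U|=3: {0,1,3}:3  {0,3,6}:6  {0,5,6}:3  {1,3,6}:3  {3,5,6}:3  {4,5,6}:1
  |U|=4: {0,1,3,6}:12  {0,3,5,6}:12  {0,4,5,6}:4  {1,3,5,6}:6  {2,4,5,6}:1  {3,4,5,6}:4
  |U|=5: {0,1,3,5,6}:30  {0,2,4,5,6}:5  {0,3,4,5,6}:20  {1,3,4,5,6}:10  {2,3,4,5,6}:5
  start at 0(o): 15
  start at 1(b): 30
  start at 2(a): 60
sum over floor = 105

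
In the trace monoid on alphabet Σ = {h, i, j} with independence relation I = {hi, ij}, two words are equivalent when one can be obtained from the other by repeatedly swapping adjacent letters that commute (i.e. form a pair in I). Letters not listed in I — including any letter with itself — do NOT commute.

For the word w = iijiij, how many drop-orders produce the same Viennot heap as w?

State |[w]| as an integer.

15

0(i) covers ∅
1(i) covers 0:i
2(j) covers ∅
3(i) covers 1:i
4(i) covers 3:i
5(j) covers 2:j
floor of heap: 0:i, 2:j
completions by unplaced set U, small U first (add the entries for U minus each lowest piece of U):
  |U|=1: {4}:1  {5}:1
  |U|=2: {2,5}:1  {3,4}:1  {4,5}:2
  |U|=3: {1,3,4}:1  {2,4,5}:3  {3,4,5}:3
  |U|=4: {0,1,3,4}:1  {1,3,4,5}:4  {2,3,4,5}:6
  start at 0(i): 10
  start at 2(j): 5
sum over floor = 15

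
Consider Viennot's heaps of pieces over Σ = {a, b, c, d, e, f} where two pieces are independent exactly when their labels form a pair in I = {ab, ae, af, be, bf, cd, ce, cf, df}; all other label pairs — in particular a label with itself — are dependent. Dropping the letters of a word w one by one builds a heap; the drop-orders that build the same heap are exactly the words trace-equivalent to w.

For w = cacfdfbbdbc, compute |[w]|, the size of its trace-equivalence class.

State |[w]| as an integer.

110

#0=c has no predecessor
#1=a depends on [0:c]
#2=c depends on [1:a]
#3=f has no predecessor
#4=d depends on [1:a]
#5=f depends on [3:f]
#6=b depends on [2:c, 4:d]
#7=b depends on [6:b]
#8=d depends on [7:b]
#9=b depends on [8:d]
#10=c depends on [9:b]
sources: [0:c, 3:f]
N(rest) = Σ N(rest − s) over sources s of rest; N(one piece) = 1:
  size 1 → [5]=1  [10]=1
  size 2 → [3,5]=1  [5,10]=2  [9,10]=1
  size 3 → [3,5,10]=3  [5,9,10]=3  [8,9,10]=1
  size 4 → [3,5,9,10]=6  [5,8,9,10]=4  [7,8,9,10]=1
  size 5 → [3,5,8,9,10]=10  [5,7,8,9,10]=5  [6,7,8,9,10]=1
  size 6 → [2,6,7,8,9,10]=1  [3,5,7,8,9,10]=15  [4,6,7,8,9,10]=1  [5,6,7,8,9,10]=6
  size 7 → [2,4,6,7,8,9,10]=2  [2,5,6,7,8,9,10]=7  [3,5,6,7,8,9,10]=21  [4,5,6,7,8,9,10]=7
  size 8 → [1,2,4,6,7,8,9,10]=2  [2,3,5,6,7,8,9,10]=28  [2,4,5,6,7,8,9,10]=16  [3,4,5,6,7,8,9,10]=28
  size 9 → [0,1,2,4,6,7,8,9,10]=2  [1,2,4,5,6,7,8,9,10]=18  [2,3,4,5,6,7,8,9,10]=72
  first=0(c) contributes 90
  first=3(f) contributes 20
|[w]| = 110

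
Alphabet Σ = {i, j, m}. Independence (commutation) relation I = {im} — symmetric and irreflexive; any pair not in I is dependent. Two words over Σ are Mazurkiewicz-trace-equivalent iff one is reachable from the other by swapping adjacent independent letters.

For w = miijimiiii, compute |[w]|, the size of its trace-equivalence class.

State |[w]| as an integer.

18

0(m) covers ∅
1(i) covers ∅
2(i) covers 1:i
3(j) covers 0:m, 2:i
4(i) covers 3:j
5(m) covers 3:j
6(i) covers 4:i
7(i) covers 6:i
8(i) covers 7:i
9(i) covers 8:i
floor of heap: 0:m, 1:i
completions by unplaced set U, small U first (add the entries for U minus each lowest piece of U):
  |U|=1: {5}:1  {9}:1
  |U|=2: {5,9}:2  {8,9}:1
  |U|=3: {5,8,9}:3  {7,8,9}:1
  |U|=4: {5,7,8,9}:4  {6,7,8,9}:1
  |U|=5: {4,6,7,8,9}:1  {5,6,7,8,9}:5
  |U|=6: {4,5,6,7,8,9}:6
  |U|=7: {3,4,5,6,7,8,9}:6
  |U|=8: {0,3,4,5,6,7,8,9}:6  {2,3,4,5,6,7,8,9}:6
  start at 0(m): 6
  start at 1(i): 12
sum over floor = 18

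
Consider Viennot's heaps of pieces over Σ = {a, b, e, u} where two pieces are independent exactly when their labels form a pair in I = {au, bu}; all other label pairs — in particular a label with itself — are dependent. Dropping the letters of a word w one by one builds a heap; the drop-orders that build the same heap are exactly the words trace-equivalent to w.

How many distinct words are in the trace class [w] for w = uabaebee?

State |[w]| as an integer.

piece 0:u — minimal
piece 1:a — minimal
piece 2:b rests on {1:a}
piece 3:a rests on {2:b}
piece 4:e rests on {0:u, 3:a}
piece 5:b rests on {4:e}
piece 6:e rests on {5:b}
piece 7:e rests on {6:e}
minimal pieces: {0:u, 1:a}
ways to finish when only these pieces remain (= sum over removing one remaining piece with nothing left below it):
  1 left: {7}→1
  2 left: {6,7}→1
  3 left: {5,6,7}→1
  4 left: {4,5,6,7}→1
  5 left: {0,4,5,6,7}→1  {3,4,5,6,7}→1
  6 left: {0,3,4,5,6,7}→2  {2,3,4,5,6,7}→1
  placing 0:u first → 1 extensions
  placing 1:a first → 3 extensions
total linear extensions = 4

4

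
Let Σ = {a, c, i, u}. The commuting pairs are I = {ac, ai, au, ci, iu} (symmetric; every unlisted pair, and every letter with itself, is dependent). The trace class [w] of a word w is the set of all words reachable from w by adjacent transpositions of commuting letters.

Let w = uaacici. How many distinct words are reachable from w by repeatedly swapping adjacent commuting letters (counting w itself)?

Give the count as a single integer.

210

drop 0:u onto floor
drop 1:a onto floor
drop 2:a onto {1:a}
drop 3:c onto {0:u}
drop 4:i onto floor
drop 5:c onto {3:c}
drop 6:i onto {4:i}
ground layer = {0:u, 1:a, 4:i}
drop-orders for the pieces not yet dropped (sum over which currently-grounded one goes next):
  1 to go: {2} 1  {5} 1  {6} 1
  2 to go: {1,2} 1  {2,5} 2  {2,6} 2  {3,5} 1  {4,6} 1  {5,6} 2
  3 to go: {0,3,5} 1  {1,2,5} 3  {1,2,6} 3  {2,3,5} 3  {2,4,6} 3  {2,5,6} 6  {3,5,6} 3  {4,5,6} 3
  4 to go: {0,2,3,5} 4  {0,3,5,6} 4  {1,2,3,5} 6  {1,2,4,6} 6  {1,2,5,6} 12  {2,3,5,6} 12  {2,4,5,6} 12  {3,4,5,6} 6
  5 to go: {0,1,2,3,5} 10  {0,2,3,5,6} 20  {0,3,4,5,6} 10  {1,2,3,5,6} 30  {1,2,4,5,6} 30  {2,3,4,5,6} 30
  if 0:u drops first: 90 orders
  if 1:a drops first: 60 orders
  if 4:i drops first: 60 orders
heap linearizations: 210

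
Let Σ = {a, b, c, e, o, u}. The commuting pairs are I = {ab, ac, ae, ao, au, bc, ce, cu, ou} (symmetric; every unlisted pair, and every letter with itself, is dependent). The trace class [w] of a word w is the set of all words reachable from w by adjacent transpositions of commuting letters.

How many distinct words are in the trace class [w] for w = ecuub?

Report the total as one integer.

5

drop 0:e onto floor
drop 1:c onto floor
drop 2:u onto {0:e}
drop 3:u onto {2:u}
drop 4:b onto {3:u}
ground layer = {0:e, 1:c}
drop-orders for the pieces not yet dropped (sum over which currently-grounded one goes next):
  1 to go: {1} 1  {4} 1
  2 to go: {1,4} 2  {3,4} 1
  3 to go: {1,3,4} 3  {2,3,4} 1
  if 0:e drops first: 4 orders
  if 1:c drops first: 1 orders
heap linearizations: 5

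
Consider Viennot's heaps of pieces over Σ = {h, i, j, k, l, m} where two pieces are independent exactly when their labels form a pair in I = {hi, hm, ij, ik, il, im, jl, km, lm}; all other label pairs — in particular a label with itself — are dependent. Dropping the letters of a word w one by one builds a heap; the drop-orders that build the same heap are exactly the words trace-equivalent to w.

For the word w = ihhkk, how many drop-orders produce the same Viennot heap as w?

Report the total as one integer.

drop 0:i onto floor
drop 1:h onto floor
drop 2:h onto {1:h}
drop 3:k onto {2:h}
drop 4:k onto {3:k}
ground layer = {0:i, 1:h}
drop-orders for the pieces not yet dropped (sum over which currently-grounded one goes next):
  1 to go: {0} 1  {4} 1
  2 to go: {0,4} 2  {3,4} 1
  3 to go: {0,3,4} 3  {2,3,4} 1
  if 0:i drops first: 1 orders
  if 1:h drops first: 4 orders
heap linearizations: 5

5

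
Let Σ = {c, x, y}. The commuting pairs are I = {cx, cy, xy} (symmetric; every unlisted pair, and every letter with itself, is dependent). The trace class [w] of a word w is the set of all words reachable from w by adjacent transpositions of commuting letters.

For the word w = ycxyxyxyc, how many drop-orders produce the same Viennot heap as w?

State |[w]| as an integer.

0(y) covers ∅
1(c) covers ∅
2(x) covers ∅
3(y) covers 0:y
4(x) covers 2:x
5(y) covers 3:y
6(x) covers 4:x
7(y) covers 5:y
8(c) covers 1:c
floor of heap: 0:y, 1:c, 2:x
completions by unplaced set U, small U first (add the entries for U minus each lowest piece of U):
  |U|=1: {6}:1  {7}:1  {8}:1
  |U|=2: {1,8}:1  {4,6}:1  {5,7}:1  {6,7}:2  {6,8}:2  {7,8}:2
  |U|=3: {1,6,8}:3  {1,7,8}:3  {2,4,6}:1  {3,5,7}:1  {4,6,7}:3  {4,6,8}:3  {5,6,7}:3  {5,7,8}:3  {6,7,8}:6
  |U|=4: {0,3,5,7}:1  {1,4,6,8}:6  {1,5,7,8}:6  {1,6,7,8}:12  {2,4,6,7}:4  {2,4,6,8}:4  {3,5,6,7}:4  {3,5,7,8}:4  {4,5,6,7}:6  {4,6,7,8}:12  {5,6,7,8}:12
  |U|=5: {0,3,5,6,7}:5  {0,3,5,7,8}:5  {1,2,4,6,8}:10  {1,3,5,7,8}:10  {1,4,6,7,8}:30  {1,5,6,7,8}:30  {2,4,5,6,7}:10  {2,4,6,7,8}:20  {3,4,5,6,7}:10  {3,5,6,7,8}:20  {4,5,6,7,8}:30
  |U|=6: {0,1,3,5,7,8}:15  {0,3,4,5,6,7}:15  {0,3,5,6,7,8}:30  {1,2,4,6,7,8}:60  {1,3,5,6,7,8}:60  {1,4,5,6,7,8}:90  {2,3,4,5,6,7}:20  {2,4,5,6,7,8}:60  {3,4,5,6,7,8}:60
  |U|=7: {0,1,3,5,6,7,8}:105  {0,2,3,4,5,6,7}:35  {0,3,4,5,6,7,8}:105  {1,2,4,5,6,7,8}:210  {1,3,4,5,6,7,8}:210  {2,3,4,5,6,7,8}:140
  start at 0(y): 560
  start at 1(c): 280
  start at 2(x): 420
sum over floor = 1260

1260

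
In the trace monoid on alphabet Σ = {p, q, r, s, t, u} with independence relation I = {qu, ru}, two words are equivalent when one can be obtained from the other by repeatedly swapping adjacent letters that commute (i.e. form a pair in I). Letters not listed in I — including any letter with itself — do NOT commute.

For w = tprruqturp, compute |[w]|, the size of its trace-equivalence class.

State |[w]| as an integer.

8

drop 0:t onto floor
drop 1:p onto {0:t}
drop 2:r onto {1:p}
drop 3:r onto {2:r}
drop 4:u onto {1:p}
drop 5:q onto {3:r}
drop 6:t onto {4:u, 5:q}
drop 7:u onto {6:t}
drop 8:r onto {6:t}
drop 9:p onto {7:u, 8:r}
ground layer = {0:t}
drop-orders for the pieces not yet dropped (sum over which currently-grounded one goes next):
  1 to go: {9} 1
  2 to go: {7,9} 1  {8,9} 1
  3 to go: {7,8,9} 2
  4 to go: {6,7,8,9} 2
  5 to go: {4,6,7,8,9} 2  {5,6,7,8,9} 2
  6 to go: {3,5,6,7,8,9} 2  {4,5,6,7,8,9} 4
  7 to go: {2,3,5,6,7,8,9} 2  {3,4,5,6,7,8,9} 6
  8 to go: {2,3,4,5,6,7,8,9} 8
  if 0:t drops first: 8 orders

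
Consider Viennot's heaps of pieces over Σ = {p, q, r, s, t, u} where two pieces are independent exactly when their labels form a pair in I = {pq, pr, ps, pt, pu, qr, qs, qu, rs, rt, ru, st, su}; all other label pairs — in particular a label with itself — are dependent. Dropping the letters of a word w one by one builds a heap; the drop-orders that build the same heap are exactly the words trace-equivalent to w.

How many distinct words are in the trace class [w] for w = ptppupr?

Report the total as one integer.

105

0(p) covers ∅
1(t) covers ∅
2(p) covers 0:p
3(p) covers 2:p
4(u) covers 1:t
5(p) covers 3:p
6(r) covers ∅
floor of heap: 0:p, 1:t, 6:r
completions by unplaced set U, small U first (add the entries for U minus each lowest piece of U):
  |U|=1: {4}:1  {5}:1  {6}:1
  |U|=2: {1,4}:1  {3,5}:1  {4,5}:2  {4,6}:2  {5,6}:2
  |U|=3: {1,4,5}:3  {1,4,6}:3  {2,3,5}:1  {3,4,5}:3  {3,5,6}:3  {4,5,6}:6
  |U|=4: {0,2,3,5}:1  {1,3,4,5}:6  {1,4,5,6}:12  {2,3,4,5}:4  {2,3,5,6}:4  {3,4,5,6}:12
  |U|=5: {0,2,3,4,5}:5  {0,2,3,5,6}:5  {1,2,3,4,5}:10  {1,3,4,5,6}:30  {2,3,4,5,6}:20
  start at 0(p): 60
  start at 1(t): 30
  start at 6(r): 15
sum over floor = 105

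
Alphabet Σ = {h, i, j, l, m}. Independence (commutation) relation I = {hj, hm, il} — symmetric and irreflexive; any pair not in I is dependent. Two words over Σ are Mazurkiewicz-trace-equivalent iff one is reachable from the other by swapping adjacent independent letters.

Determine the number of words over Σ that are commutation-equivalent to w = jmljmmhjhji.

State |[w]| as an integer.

0(j) covers ∅
1(m) covers 0:j
2(l) covers 1:m
3(j) covers 2:l
4(m) covers 3:j
5(m) covers 4:m
6(h) covers 2:l
7(j) covers 5:m
8(h) covers 6:h
9(j) covers 7:j
10(i) covers 8:h, 9:j
floor of heap: 0:j
completions by unplaced set U, small U first (add the entries for U minus each lowest piece of U):
  |U|=1: {10}:1
  |U|=2: {8,10}:1  {9,10}:1
  |U|=3: {6,8,10}:1  {7,9,10}:1  {8,9,10}:2
  |U|=4: {5,7,9,10}:1  {6,8,9,10}:3  {7,8,9,10}:3
  |U|=5: {4,5,7,9,10}:1  {5,7,8,9,10}:4  {6,7,8,9,10}:6
  |U|=6: {3,4,5,7,9,10}:1  {4,5,7,8,9,10}:5  {5,6,7,8,9,10}:10
  |U|=7: {3,4,5,7,8,9,10}:6  {4,5,6,7,8,9,10}:15
  |U|=8: {3,4,5,6,7,8,9,10}:21
  |U|=9: {2,3,4,5,6,7,8,9,10}:21
  start at 0(j): 21

21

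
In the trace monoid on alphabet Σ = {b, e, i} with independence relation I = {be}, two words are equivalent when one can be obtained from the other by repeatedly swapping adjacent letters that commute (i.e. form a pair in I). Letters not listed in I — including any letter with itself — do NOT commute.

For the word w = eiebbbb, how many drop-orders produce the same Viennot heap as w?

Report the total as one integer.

#0=e has no predecessor
#1=i depends on [0:e]
#2=e depends on [1:i]
#3=b depends on [1:i]
#4=b depends on [3:b]
#5=b depends on [4:b]
#6=b depends on [5:b]
sources: [0:e]
N(rest) = Σ N(rest − s) over sources s of rest; N(one piece) = 1:
  size 1 → [2]=1  [6]=1
  size 2 → [2,6]=2  [5,6]=1
  size 3 → [2,5,6]=3  [4,5,6]=1
  size 4 → [2,4,5,6]=4  [3,4,5,6]=1
  size 5 → [2,3,4,5,6]=5
  first=0(e) contributes 5

5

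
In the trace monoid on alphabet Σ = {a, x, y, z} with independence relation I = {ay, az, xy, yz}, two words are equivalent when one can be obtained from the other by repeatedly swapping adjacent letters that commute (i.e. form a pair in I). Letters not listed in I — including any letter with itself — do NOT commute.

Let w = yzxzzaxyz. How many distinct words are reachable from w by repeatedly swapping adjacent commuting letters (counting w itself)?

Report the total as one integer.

piece 0:y — minimal
piece 1:z — minimal
piece 2:x rests on {1:z}
piece 3:z rests on {2:x}
piece 4:z rests on {3:z}
piece 5:a rests on {2:x}
piece 6:x rests on {4:z, 5:a}
piece 7:y rests on {0:y}
piece 8:z rests on {6:x}
minimal pieces: {0:y, 1:z}
ways to finish when only these pieces remain (= sum over removing one remaining piece with nothing left below it):
  1 left: {7}→1  {8}→1
  2 left: {0,7}→1  {6,8}→1  {7,8}→2
  3 left: {0,7,8}→3  {4,6,8}→1  {5,6,8}→1  {6,7,8}→3
  4 left: {0,6,7,8}→6  {3,4,6,8}→1  {4,5,6,8}→2  {4,6,7,8}→4  {5,6,7,8}→4
  5 left: {0,4,6,7,8}→10  {0,5,6,7,8}→10  {3,4,5,6,8}→3  {3,4,6,7,8}→5  {4,5,6,7,8}→10
  6 left: {0,3,4,6,7,8}→15  {0,4,5,6,7,8}→30  {2,3,4,5,6,8}→3  {3,4,5,6,7,8}→18
  7 left: {0,3,4,5,6,7,8}→63  {1,2,3,4,5,6,8}→3  {2,3,4,5,6,7,8}→21
  placing 0:y first → 24 extensions
  placing 1:z first → 84 extensions
total linear extensions = 108

108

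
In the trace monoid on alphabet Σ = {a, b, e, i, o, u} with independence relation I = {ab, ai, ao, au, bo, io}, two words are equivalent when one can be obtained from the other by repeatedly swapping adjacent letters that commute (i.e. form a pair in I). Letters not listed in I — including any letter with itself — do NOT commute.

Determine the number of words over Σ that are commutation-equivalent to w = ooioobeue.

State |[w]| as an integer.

15

drop 0:o onto floor
drop 1:o onto {0:o}
drop 2:i onto floor
drop 3:o onto {1:o}
drop 4:o onto {3:o}
drop 5:b onto {2:i}
drop 6:e onto {4:o, 5:b}
drop 7:u onto {6:e}
drop 8:e onto {7:u}
ground layer = {0:o, 2:i}
drop-orders for the pieces not yet dropped (sum over which currently-grounded one goes next):
  1 to go: {8} 1
  2 to go: {7,8} 1
  3 to go: {6,7,8} 1
  4 to go: {4,6,7,8} 1  {5,6,7,8} 1
  5 to go: {2,5,6,7,8} 1  {3,4,6,7,8} 1  {4,5,6,7,8} 2
  6 to go: {1,3,4,6,7,8} 1  {2,4,5,6,7,8} 3  {3,4,5,6,7,8} 3
  7 to go: {0,1,3,4,6,7,8} 1  {1,3,4,5,6,7,8} 4  {2,3,4,5,6,7,8} 6
  if 0:o drops first: 10 orders
  if 2:i drops first: 5 orders
heap linearizations: 15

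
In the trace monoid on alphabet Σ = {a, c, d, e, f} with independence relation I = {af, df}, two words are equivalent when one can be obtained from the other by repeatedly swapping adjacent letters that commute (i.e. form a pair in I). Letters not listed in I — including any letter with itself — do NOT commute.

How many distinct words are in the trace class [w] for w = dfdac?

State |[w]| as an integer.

4

#0=d has no predecessor
#1=f has no predecessor
#2=d depends on [0:d]
#3=a depends on [2:d]
#4=c depends on [1:f, 3:a]
sources: [0:d, 1:f]
N(rest) = Σ N(rest − s) over sources s of rest; N(one piece) = 1:
  size 1 → [4]=1
  size 2 → [1,4]=1  [3,4]=1
  size 3 → [1,3,4]=2  [2,3,4]=1
  first=0(d) contributes 3
  first=1(f) contributes 1
|[w]| = 4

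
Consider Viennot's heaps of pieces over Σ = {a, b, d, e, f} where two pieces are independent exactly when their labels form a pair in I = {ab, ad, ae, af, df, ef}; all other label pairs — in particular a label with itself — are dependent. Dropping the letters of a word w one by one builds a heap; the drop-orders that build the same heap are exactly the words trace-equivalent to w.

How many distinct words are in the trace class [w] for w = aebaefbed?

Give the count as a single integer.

72

piece 0:a — minimal
piece 1:e — minimal
piece 2:b rests on {1:e}
piece 3:a rests on {0:a}
piece 4:e rests on {2:b}
piece 5:f rests on {2:b}
piece 6:b rests on {4:e, 5:f}
piece 7:e rests on {6:b}
piece 8:d rests on {7:e}
minimal pieces: {0:a, 1:e}
ways to finish when only these pieces remain (= sum over removing one remaining piece with nothing left below it):
  1 left: {3}→1  {8}→1
  2 left: {0,3}→1  {3,8}→2  {7,8}→1
  3 left: {0,3,8}→3  {3,7,8}→3  {6,7,8}→1
  4 left: {0,3,7,8}→6  {3,6,7,8}→4  {4,6,7,8}→1  {5,6,7,8}→1
  5 left: {0,3,6,7,8}→10  {3,4,6,7,8}→5  {3,5,6,7,8}→5  {4,5,6,7,8}→2
  6 left: {0,3,4,6,7,8}→15  {0,3,5,6,7,8}→15  {2,4,5,6,7,8}→2  {3,4,5,6,7,8}→12
  7 left: {0,3,4,5,6,7,8}→42  {1,2,4,5,6,7,8}→2  {2,3,4,5,6,7,8}→14
  placing 0:a first → 16 extensions
  placing 1:e first → 56 extensions
total linear extensions = 72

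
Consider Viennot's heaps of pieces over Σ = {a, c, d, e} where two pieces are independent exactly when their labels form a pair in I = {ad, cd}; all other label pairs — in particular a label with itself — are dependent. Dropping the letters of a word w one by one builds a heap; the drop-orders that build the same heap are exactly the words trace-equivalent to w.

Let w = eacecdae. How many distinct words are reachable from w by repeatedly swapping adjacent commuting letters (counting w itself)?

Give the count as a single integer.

3

drop 0:e onto floor
drop 1:a onto {0:e}
drop 2:c onto {1:a}
drop 3:e onto {2:c}
drop 4:c onto {3:e}
drop 5:d onto {3:e}
drop 6:a onto {4:c}
drop 7:e onto {5:d, 6:a}
ground layer = {0:e}
drop-orders for the pieces not yet dropped (sum over which currently-grounded one goes next):
  1 to go: {7} 1
  2 to go: {5,7} 1  {6,7} 1
  3 to go: {4,6,7} 1  {5,6,7} 2
  4 to go: {4,5,6,7} 3
  5 to go: {3,4,5,6,7} 3
  6 to go: {2,3,4,5,6,7} 3
  if 0:e drops first: 3 orders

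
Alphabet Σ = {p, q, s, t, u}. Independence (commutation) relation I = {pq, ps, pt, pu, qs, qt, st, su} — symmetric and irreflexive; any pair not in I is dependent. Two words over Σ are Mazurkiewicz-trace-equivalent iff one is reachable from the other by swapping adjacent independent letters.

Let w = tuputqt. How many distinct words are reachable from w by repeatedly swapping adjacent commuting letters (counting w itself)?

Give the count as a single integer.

0(t) covers ∅
1(u) covers 0:t
2(p) covers ∅
3(u) covers 1:u
4(t) covers 3:u
5(q) covers 3:u
6(t) covers 4:t
floor of heap: 0:t, 2:p
completions by unplaced set U, small U first (add the entries for U minus each lowest piece of U):
  |U|=1: {2}:1  {5}:1  {6}:1
  |U|=2: {2,5}:2  {2,6}:2  {4,6}:1  {5,6}:2
  |U|=3: {2,4,6}:3  {2,5,6}:6  {4,5,6}:3
  |U|=4: {2,4,5,6}:12  {3,4,5,6}:3
  |U|=5: {1,3,4,5,6}:3  {2,3,4,5,6}:15
  start at 0(t): 18
  start at 2(p): 3
sum over floor = 21

21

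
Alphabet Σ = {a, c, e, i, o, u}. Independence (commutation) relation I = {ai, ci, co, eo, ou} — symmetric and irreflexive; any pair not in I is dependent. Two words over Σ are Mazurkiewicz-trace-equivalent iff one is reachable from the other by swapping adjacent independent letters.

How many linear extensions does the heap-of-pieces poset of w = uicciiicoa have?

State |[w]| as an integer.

56

0(u) covers ∅
1(i) covers 0:u
2(c) covers 0:u
3(c) covers 2:c
4(i) covers 1:i
5(i) covers 4:i
6(i) covers 5:i
7(c) covers 3:c
8(o) covers 6:i
9(a) covers 7:c, 8:o
floor of heap: 0:u
completions by unplaced set U, small U first (add the entries for U minus each lowest piece of U):
  |U|=1: {9}:1
  |U|=2: {7,9}:1  {8,9}:1
  |U|=3: {3,7,9}:1  {6,8,9}:1  {7,8,9}:2
  |U|=4: {2,3,7,9}:1  {3,7,8,9}:3  {5,6,8,9}:1  {6,7,8,9}:3
  |U|=5: {2,3,7,8,9}:4  {3,6,7,8,9}:6  {4,5,6,8,9}:1  {5,6,7,8,9}:4
  |U|=6: {1,4,5,6,8,9}:1  {2,3,6,7,8,9}:10  {3,5,6,7,8,9}:10  {4,5,6,7,8,9}:5
  |U|=7: {1,4,5,6,7,8,9}:6  {2,3,5,6,7,8,9}:20  {3,4,5,6,7,8,9}:15
  |U|=8: {1,3,4,5,6,7,8,9}:21  {2,3,4,5,6,7,8,9}:35
  start at 0(u): 56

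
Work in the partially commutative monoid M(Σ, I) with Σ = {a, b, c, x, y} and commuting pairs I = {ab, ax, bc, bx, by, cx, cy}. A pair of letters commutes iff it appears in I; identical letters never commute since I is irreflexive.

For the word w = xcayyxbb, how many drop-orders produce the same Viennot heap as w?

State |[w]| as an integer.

drop 0:x onto floor
drop 1:c onto floor
drop 2:a onto {1:c}
drop 3:y onto {0:x, 2:a}
drop 4:y onto {3:y}
drop 5:x onto {4:y}
drop 6:b onto floor
drop 7:b onto {6:b}
ground layer = {0:x, 1:c, 6:b}
drop-orders for the pieces not yet dropped (sum over which currently-grounded one goes next):
  1 to go: {5} 1  {7} 1
  2 to go: {4,5} 1  {5,7} 2  {6,7} 1
  3 to go: {3,4,5} 1  {4,5,7} 3  {5,6,7} 3
  4 to go: {0,3,4,5} 1  {2,3,4,5} 1  {3,4,5,7} 4  {4,5,6,7} 6
  5 to go: {0,2,3,4,5} 2  {0,3,4,5,7} 5  {1,2,3,4,5} 1  {2,3,4,5,7} 5  {3,4,5,6,7} 10
  6 to go: {0,1,2,3,4,5} 3  {0,2,3,4,5,7} 12  {0,3,4,5,6,7} 15  {1,2,3,4,5,7} 6  {2,3,4,5,6,7} 15
  if 0:x drops first: 21 orders
  if 1:c drops first: 42 orders
  if 6:b drops first: 21 orders
heap linearizations: 84

84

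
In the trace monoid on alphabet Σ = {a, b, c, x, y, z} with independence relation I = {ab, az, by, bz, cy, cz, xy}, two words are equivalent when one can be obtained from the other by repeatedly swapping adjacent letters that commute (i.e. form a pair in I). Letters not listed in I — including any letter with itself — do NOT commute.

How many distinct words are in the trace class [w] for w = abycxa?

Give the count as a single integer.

drop 0:a onto floor
drop 1:b onto floor
drop 2:y onto {0:a}
drop 3:c onto {0:a, 1:b}
drop 4:x onto {3:c}
drop 5:a onto {2:y, 4:x}
ground layer = {0:a, 1:b}
drop-orders for the pieces not yet dropped (sum over which currently-grounded one goes next):
  1 to go: {5} 1
  2 to go: {2,5} 1  {4,5} 1
  3 to go: {2,4,5} 2  {3,4,5} 1
  4 to go: {1,3,4,5} 1  {2,3,4,5} 3
  if 0:a drops first: 4 orders
  if 1:b drops first: 3 orders
heap linearizations: 7

7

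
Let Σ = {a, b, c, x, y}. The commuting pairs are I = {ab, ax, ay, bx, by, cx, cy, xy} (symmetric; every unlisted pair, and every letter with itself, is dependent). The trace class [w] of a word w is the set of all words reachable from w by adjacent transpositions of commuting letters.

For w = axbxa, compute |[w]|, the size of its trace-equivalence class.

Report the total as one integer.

#0=a has no predecessor
#1=x has no predecessor
#2=b has no predecessor
#3=x depends on [1:x]
#4=a depends on [0:a]
sources: [0:a, 1:x, 2:b]
N(rest) = Σ N(rest − s) over sources s of rest; N(one piece) = 1:
  size 1 → [2]=1  [3]=1  [4]=1
  size 2 → [0,4]=1  [1,3]=1  [2,3]=2  [2,4]=2  [3,4]=2
  size 3 → [0,2,4]=3  [0,3,4]=3  [1,2,3]=3  [1,3,4]=3  [2,3,4]=6
  first=0(a) contributes 12
  first=1(x) contributes 12
  first=2(b) contributes 6
|[w]| = 30

30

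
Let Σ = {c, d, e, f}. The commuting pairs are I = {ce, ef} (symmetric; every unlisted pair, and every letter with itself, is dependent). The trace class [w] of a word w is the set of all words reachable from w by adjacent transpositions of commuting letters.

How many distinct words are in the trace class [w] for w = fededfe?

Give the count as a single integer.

#0=f has no predecessor
#1=e has no predecessor
#2=d depends on [0:f, 1:e]
#3=e depends on [2:d]
#4=d depends on [3:e]
#5=f depends on [4:d]
#6=e depends on [4:d]
sources: [0:f, 1:e]
N(rest) = Σ N(rest − s) over sources s of rest; N(one piece) = 1:
  size 1 → [5]=1  [6]=1
  size 2 → [5,6]=2
  size 3 → [4,5,6]=2
  size 4 → [3,4,5,6]=2
  size 5 → [2,3,4,5,6]=2
  first=0(f) contributes 2
  first=1(e) contributes 2
|[w]| = 4

4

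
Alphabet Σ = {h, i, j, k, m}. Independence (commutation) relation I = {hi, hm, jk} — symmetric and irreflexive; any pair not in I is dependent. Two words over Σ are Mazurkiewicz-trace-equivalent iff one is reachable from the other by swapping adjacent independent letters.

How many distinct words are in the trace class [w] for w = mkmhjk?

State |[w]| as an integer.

0(m) covers ∅
1(k) covers 0:m
2(m) covers 1:k
3(h) covers 1:k
4(j) covers 2:m, 3:h
5(k) covers 2:m, 3:h
floor of heap: 0:m
completions by unplaced set U, small U first (add the entries for U minus each lowest piece of U):
  |U|=1: {4}:1  {5}:1
  |U|=2: {4,5}:2
  |U|=3: {2,4,5}:2  {3,4,5}:2
  |U|=4: {2,3,4,5}:4
  start at 0(m): 4

4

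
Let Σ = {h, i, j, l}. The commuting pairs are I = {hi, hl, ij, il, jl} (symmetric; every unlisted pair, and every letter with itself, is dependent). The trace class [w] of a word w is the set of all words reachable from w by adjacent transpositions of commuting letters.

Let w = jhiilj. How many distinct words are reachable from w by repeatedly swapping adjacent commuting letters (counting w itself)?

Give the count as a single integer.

60

0(j) covers ∅
1(h) covers 0:j
2(i) covers ∅
3(i) covers 2:i
4(l) covers ∅
5(j) covers 1:h
floor of heap: 0:j, 2:i, 4:l
completions by unplaced set U, small U first (add the entries for U minus each lowest piece of U):
  |U|=1: {3}:1  {4}:1  {5}:1
  |U|=2: {1,5}:1  {2,3}:1  {3,4}:2  {3,5}:2  {4,5}:2
  |U|=3: {0,1,5}:1  {1,3,5}:3  {1,4,5}:3  {2,3,4}:3  {2,3,5}:3  {3,4,5}:6
  |U|=4: {0,1,3,5}:4  {0,1,4,5}:4  {1,2,3,5}:6  {1,3,4,5}:12  {2,3,4,5}:12
  start at 0(j): 30
  start at 2(i): 20
  start at 4(l): 10
sum over floor = 60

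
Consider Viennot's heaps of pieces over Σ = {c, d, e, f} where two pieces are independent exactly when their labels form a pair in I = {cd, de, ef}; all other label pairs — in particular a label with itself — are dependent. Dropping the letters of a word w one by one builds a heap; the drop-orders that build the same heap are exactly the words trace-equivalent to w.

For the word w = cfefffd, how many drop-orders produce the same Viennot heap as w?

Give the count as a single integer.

drop 0:c onto floor
drop 1:f onto {0:c}
drop 2:e onto {0:c}
drop 3:f onto {1:f}
drop 4:f onto {3:f}
drop 5:f onto {4:f}
drop 6:d onto {5:f}
ground layer = {0:c}
drop-orders for the pieces not yet dropped (sum over which currently-grounded one goes next):
  1 to go: {2} 1  {6} 1
  2 to go: {2,6} 2  {5,6} 1
  3 to go: {2,5,6} 3  {4,5,6} 1
  4 to go: {2,4,5,6} 4  {3,4,5,6} 1
  5 to go: {1,3,4,5,6} 1  {2,3,4,5,6} 5
  if 0:c drops first: 6 orders

6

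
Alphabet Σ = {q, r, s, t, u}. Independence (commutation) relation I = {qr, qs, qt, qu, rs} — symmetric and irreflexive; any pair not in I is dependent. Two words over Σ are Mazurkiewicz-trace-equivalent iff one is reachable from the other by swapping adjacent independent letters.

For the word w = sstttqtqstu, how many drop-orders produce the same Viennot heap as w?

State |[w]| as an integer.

#0=s has no predecessor
#1=s depends on [0:s]
#2=t depends on [1:s]
#3=t depends on [2:t]
#4=t depends on [3:t]
#5=q has no predecessor
#6=t depends on [4:t]
#7=q depends on [5:q]
#8=s depends on [6:t]
#9=t depends on [8:s]
#10=u depends on [9:t]
sources: [0:s, 5:q]
N(rest) = Σ N(rest − s) over sources s of rest; N(one piece) = 1:
  size 1 → [7]=1  [10]=1
  size 2 → [5,7]=1  [7,10]=2  [9,10]=1
  size 3 → [5,7,10]=3  [7,9,10]=3  [8,9,10]=1
  size 4 → [5,7,9,10]=6  [6,8,9,10]=1  [7,8,9,10]=4
  size 5 → [4,6,8,9,10]=1  [5,7,8,9,10]=10  [6,7,8,9,10]=5
  size 6 → [3,4,6,8,9,10]=1  [4,6,7,8,9,10]=6  [5,6,7,8,9,10]=15
  size 7 → [2,3,4,6,8,9,10]=1  [3,4,6,7,8,9,10]=7  [4,5,6,7,8,9,10]=21
  size 8 → [1,2,3,4,6,8,9,10]=1  [2,3,4,6,7,8,9,10]=8  [3,4,5,6,7,8,9,10]=28
  size 9 → [0,1,2,3,4,6,8,9,10]=1  [1,2,3,4,6,7,8,9,10]=9  [2,3,4,5,6,7,8,9,10]=36
  first=0(s) contributes 45
  first=5(q) contributes 10
|[w]| = 55

55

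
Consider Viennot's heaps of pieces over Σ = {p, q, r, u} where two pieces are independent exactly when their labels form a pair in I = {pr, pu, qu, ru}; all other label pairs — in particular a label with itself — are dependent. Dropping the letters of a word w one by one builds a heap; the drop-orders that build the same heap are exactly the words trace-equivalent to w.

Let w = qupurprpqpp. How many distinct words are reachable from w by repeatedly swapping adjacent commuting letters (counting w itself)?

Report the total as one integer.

550

#0=q has no predecessor
#1=u has no predecessor
#2=p depends on [0:q]
#3=u depends on [1:u]
#4=r depends on [0:q]
#5=p depends on [2:p]
#6=r depends on [4:r]
#7=p depends on [5:p]
#8=q depends on [6:r, 7:p]
#9=p depends on [8:q]
#10=p depends on [9:p]
sources: [0:q, 1:u]
N(rest) = Σ N(rest − s) over sources s of rest; N(one piece) = 1:
  size 1 → [3]=1  [10]=1
  size 2 → [1,3]=1  [3,10]=2  [9,10]=1
  size 3 → [1,3,10]=3  [3,9,10]=3  [8,9,10]=1
  size 4 → [1,3,9,10]=6  [3,8,9,10]=4  [6,8,9,10]=1  [7,8,9,10]=1
  size 5 → [1,3,8,9,10]=10  [3,6,8,9,10]=5  [3,7,8,9,10]=5  [4,6,8,9,10]=1  [5,7,8,9,10]=1  [6,7,8,9,10]=2
  size 6 → [1,3,6,8,9,10]=15  [1,3,7,8,9,10]=15  [2,5,7,8,9,10]=1  [3,4,6,8,9,10]=6  [3,5,7,8,9,10]=6  [3,6,7,8,9,10]=12  [4,6,7,8,9,10]=3  [5,6,7,8,9,10]=3
  size 7 → [1,3,4,6,8,9,10]=21  [1,3,5,7,8,9,10]=21  [1,3,6,7,8,9,10]=42  [2,3,5,7,8,9,10]=7  [2,5,6,7,8,9,10]=4  [3,4,6,7,8,9,10]=21  [3,5,6,7,8,9,10]=21  [4,5,6,7,8,9,10]=6
  size 8 → [1,2,3,5,7,8,9,10]=28  [1,3,4,6,7,8,9,10]=84  [1,3,5,6,7,8,9,10]=84  [2,3,5,6,7,8,9,10]=32  [2,4,5,6,7,8,9,10]=10  [3,4,5,6,7,8,9,10]=48
  size 9 → [0,2,4,5,6,7,8,9,10]=10  [1,2,3,5,6,7,8,9,10]=144  [1,3,4,5,6,7,8,9,10]=216  [2,3,4,5,6,7,8,9,10]=90
  first=0(q) contributes 450
  first=1(u) contributes 100
|[w]| = 550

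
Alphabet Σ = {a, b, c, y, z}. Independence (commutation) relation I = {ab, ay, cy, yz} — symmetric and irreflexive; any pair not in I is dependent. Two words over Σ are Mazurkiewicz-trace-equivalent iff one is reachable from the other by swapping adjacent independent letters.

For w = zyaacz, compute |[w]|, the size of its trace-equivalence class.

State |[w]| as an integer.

#0=z has no predecessor
#1=y has no predecessor
#2=a depends on [0:z]
#3=a depends on [2:a]
#4=c depends on [3:a]
#5=z depends on [4:c]
sources: [0:z, 1:y]
N(rest) = Σ N(rest − s) over sources s of rest; N(one piece) = 1:
  size 1 → [1]=1  [5]=1
  size 2 → [1,5]=2  [4,5]=1
  size 3 → [1,4,5]=3  [3,4,5]=1
  size 4 → [1,3,4,5]=4  [2,3,4,5]=1
  first=0(z) contributes 5
  first=1(y) contributes 1
|[w]| = 6

6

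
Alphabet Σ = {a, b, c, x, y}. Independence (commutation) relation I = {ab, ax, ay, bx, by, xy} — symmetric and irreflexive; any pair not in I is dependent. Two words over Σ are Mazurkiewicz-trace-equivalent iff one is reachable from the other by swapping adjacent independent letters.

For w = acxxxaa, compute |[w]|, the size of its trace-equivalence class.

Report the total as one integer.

#0=a has no predecessor
#1=c depends on [0:a]
#2=x depends on [1:c]
#3=x depends on [2:x]
#4=x depends on [3:x]
#5=a depends on [1:c]
#6=a depends on [5:a]
sources: [0:a]
N(rest) = Σ N(rest − s) over sources s of rest; N(one piece) = 1:
  size 1 → [4]=1  [6]=1
  size 2 → [3,4]=1  [4,6]=2  [5,6]=1
  size 3 → [2,3,4]=1  [3,4,6]=3  [4,5,6]=3
  size 4 → [2,3,4,6]=4  [3,4,5,6]=6
  size 5 → [2,3,4,5,6]=10
  first=0(a) contributes 10

10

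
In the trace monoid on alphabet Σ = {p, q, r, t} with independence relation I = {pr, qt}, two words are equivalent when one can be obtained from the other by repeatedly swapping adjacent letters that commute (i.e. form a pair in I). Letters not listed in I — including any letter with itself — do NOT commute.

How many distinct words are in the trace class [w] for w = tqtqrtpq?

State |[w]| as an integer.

piece 0:t — minimal
piece 1:q — minimal
piece 2:t rests on {0:t}
piece 3:q rests on {1:q}
piece 4:r rests on {2:t, 3:q}
piece 5:t rests on {4:r}
piece 6:p rests on {5:t}
piece 7:q rests on {6:p}
minimal pieces: {0:t, 1:q}
ways to finish when only these pieces remain (= sum over removing one remaining piece with nothing left below it):
  1 left: {7}→1
  2 left: {6,7}→1
  3 left: {5,6,7}→1
  4 left: {4,5,6,7}→1
  5 left: {2,4,5,6,7}→1  {3,4,5,6,7}→1
  6 left: {0,2,4,5,6,7}→1  {1,3,4,5,6,7}→1  {2,3,4,5,6,7}→2
  placing 0:t first → 3 extensions
  placing 1:q first → 3 extensions
total linear extensions = 6

6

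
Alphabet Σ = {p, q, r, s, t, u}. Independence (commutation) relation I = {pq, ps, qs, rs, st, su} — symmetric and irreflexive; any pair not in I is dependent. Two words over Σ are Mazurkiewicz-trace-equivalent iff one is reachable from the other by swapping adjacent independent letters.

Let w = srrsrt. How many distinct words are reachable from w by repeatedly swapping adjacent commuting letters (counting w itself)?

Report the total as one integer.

15

piece 0:s — minimal
piece 1:r — minimal
piece 2:r rests on {1:r}
piece 3:s rests on {0:s}
piece 4:r rests on {2:r}
piece 5:t rests on {4:r}
minimal pieces: {0:s, 1:r}
ways to finish when only these pieces remain (= sum over removing one remaining piece with nothing left below it):
  1 left: {3}→1  {5}→1
  2 left: {0,3}→1  {3,5}→2  {4,5}→1
  3 left: {0,3,5}→3  {2,4,5}→1  {3,4,5}→3
  4 left: {0,3,4,5}→6  {1,2,4,5}→1  {2,3,4,5}→4
  placing 0:s first → 5 extensions
  placing 1:r first → 10 extensions
total linear extensions = 15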